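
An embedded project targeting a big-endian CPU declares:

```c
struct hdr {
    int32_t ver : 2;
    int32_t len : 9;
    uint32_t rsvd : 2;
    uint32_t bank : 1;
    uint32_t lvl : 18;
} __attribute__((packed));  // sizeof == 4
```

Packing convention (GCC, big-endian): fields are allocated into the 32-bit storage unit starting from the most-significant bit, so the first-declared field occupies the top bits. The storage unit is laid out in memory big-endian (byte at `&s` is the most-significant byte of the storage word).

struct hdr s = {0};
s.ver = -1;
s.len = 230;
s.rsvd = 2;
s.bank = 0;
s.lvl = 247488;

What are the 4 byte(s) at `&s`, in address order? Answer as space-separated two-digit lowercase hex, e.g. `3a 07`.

dc d3 c6 c0

ver:2 = -1 → 0x3 << 30 → word 0xc0000000
len:9 = 230 → 0xe6 << 21 → word 0xdcc00000
rsvd:2 = 2 → 0x2 << 19 → word 0xdcd00000
bank:1 = 0 → 0x0 << 18 → word 0xdcd00000
lvl:18 = 247488 → 0x3c6c0 << 0 → word 0xdcd3c6c0
word = 0xdcd3c6c0 → big-endian bytes:
  [0]=0xdc  [1]=0xd3  [2]=0xc6  [3]=0xc0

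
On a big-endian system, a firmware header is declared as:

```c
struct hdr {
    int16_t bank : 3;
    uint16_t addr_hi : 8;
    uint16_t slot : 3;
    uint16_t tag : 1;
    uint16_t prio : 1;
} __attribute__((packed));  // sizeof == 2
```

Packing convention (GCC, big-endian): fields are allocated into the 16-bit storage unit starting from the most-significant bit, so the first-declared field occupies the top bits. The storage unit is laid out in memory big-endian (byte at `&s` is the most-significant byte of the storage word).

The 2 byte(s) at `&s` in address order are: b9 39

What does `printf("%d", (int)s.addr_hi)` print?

201

[0]=0xb9 [1]=0x39 (big-endian) → word 0xb939
bank:3 @ bit 13 → (0xb939>>13)&0x7 = 0x5
addr_hi:8 @ bit 5 → (0xb939>>5)&0xff = 0xc9  ←
slot:3 @ bit 2 → (0xb939>>2)&0x7 = 0x6
tag:1 @ bit 1 → (0xb939>>1)&0x1 = 0x0
prio:1 @ bit 0 → (0xb939>>0)&0x1 = 0x1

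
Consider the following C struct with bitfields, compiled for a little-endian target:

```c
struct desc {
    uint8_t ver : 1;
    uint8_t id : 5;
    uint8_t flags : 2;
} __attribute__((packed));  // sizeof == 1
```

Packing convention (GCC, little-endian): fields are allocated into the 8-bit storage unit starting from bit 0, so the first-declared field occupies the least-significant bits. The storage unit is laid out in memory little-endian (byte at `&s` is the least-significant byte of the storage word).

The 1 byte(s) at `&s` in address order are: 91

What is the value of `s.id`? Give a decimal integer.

[0]=0x91 (little-endian) → word 0x91
ver [0+:1] = (word>>0) & 0x1 = 1
id [1+:5] = (word>>1) & 0x1f = 8  ←
flags [6+:2] = (word>>6) & 0x3 = 2

8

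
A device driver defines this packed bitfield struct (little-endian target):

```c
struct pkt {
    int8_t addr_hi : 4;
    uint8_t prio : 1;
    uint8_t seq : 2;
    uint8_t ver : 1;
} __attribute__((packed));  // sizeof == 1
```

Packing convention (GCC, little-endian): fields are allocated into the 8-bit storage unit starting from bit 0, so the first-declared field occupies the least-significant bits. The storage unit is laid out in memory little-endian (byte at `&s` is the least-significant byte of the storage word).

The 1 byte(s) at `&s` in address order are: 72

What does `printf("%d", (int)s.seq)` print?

3

[0]=0x72 (little-endian) → word 0x72
addr_hi:4 @ bit 0 → (0x72>>0)&0xf = 0x2
prio:1 @ bit 4 → (0x72>>4)&0x1 = 0x1
seq:2 @ bit 5 → (0x72>>5)&0x3 = 0x3  ←
ver:1 @ bit 7 → (0x72>>7)&0x1 = 0x0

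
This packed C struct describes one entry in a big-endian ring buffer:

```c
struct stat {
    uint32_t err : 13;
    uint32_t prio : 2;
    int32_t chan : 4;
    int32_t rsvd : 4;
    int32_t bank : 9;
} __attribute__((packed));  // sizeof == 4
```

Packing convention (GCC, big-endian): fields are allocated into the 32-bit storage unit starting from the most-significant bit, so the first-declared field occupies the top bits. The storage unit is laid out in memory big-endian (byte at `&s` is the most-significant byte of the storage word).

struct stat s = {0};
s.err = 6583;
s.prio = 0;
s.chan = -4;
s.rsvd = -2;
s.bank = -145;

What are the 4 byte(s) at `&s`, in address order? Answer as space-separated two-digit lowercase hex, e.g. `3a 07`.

err:13 = 6583 → 0x19b7 << 19 → word 0xcdb80000
prio:2 = 0 → 0x0 << 17 → word 0xcdb80000
chan:4 = -4 → 0xc << 13 → word 0xcdb98000
rsvd:4 = -2 → 0xe << 9 → word 0xcdb99c00
bank:9 = -145 → 0x16f << 0 → word 0xcdb99d6f
word = 0xcdb99d6f → big-endian bytes:
  [0]=0xcd  [1]=0xb9  [2]=0x9d  [3]=0x6f

cd b9 9d 6f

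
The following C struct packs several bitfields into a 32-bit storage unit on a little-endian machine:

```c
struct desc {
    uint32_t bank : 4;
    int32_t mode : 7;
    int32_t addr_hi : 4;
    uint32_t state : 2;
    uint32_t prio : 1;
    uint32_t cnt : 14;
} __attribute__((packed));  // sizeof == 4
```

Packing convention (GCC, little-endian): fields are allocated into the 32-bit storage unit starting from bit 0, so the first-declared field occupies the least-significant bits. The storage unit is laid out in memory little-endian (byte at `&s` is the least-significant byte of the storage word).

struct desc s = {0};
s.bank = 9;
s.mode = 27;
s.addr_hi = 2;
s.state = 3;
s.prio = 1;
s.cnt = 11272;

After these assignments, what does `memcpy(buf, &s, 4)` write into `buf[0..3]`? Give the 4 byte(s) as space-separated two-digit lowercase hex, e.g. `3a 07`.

[0+:4] bank=9 & 0xf = 0x9; word=0x00000009
[4+:7] mode=27 & 0x7f = 0x1b; word=0x000001b9
[11+:4] addr_hi=2 & 0xf = 0x2; word=0x000011b9
[15+:2] state=3 & 0x3 = 0x3; word=0x000191b9
[17+:1] prio=1 & 0x1 = 0x1; word=0x000391b9
[18+:14] cnt=11272 & 0x3fff = 0x2c08; word=0xb02391b9
word = 0xb02391b9 → little-endian bytes:
  [0]=0xb9  [1]=0x91  [2]=0x23  [3]=0xb0

b9 91 23 b0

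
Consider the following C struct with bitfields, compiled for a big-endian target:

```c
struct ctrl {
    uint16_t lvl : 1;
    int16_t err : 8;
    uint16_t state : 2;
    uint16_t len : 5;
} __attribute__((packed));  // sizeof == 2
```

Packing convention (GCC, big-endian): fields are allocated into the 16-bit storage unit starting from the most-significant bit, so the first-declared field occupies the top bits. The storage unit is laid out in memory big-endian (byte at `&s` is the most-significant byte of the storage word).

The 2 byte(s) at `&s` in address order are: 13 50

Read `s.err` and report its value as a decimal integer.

38

[0]=0x13 [1]=0x50 (big-endian) → word 0x1350
lvl:1 @ bit 15 → (0x1350>>15)&0x1 = 0x0
err:8 @ bit 7 → (0x1350>>7)&0xff = 0x26  ←
state:2 @ bit 5 → (0x1350>>5)&0x3 = 0x2
len:5 @ bit 0 → (0x1350>>0)&0x1f = 0x10
err signed 8b, MSB=0: value = 38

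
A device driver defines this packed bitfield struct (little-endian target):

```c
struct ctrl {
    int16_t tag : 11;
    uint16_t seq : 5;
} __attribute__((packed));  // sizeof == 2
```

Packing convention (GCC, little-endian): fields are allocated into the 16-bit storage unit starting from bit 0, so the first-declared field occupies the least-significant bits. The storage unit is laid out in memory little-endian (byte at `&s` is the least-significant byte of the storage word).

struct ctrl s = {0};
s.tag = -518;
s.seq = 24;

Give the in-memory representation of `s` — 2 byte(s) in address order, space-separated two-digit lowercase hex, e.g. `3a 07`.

tag (11b) val=-518 bits=0x5fa at bit 0: 0x05fa
seq (5b) val=24 bits=0x18 at bit 11: 0xc5fa
word = 0xc5fa → little-endian bytes:
  [0]=0xfa  [1]=0xc5

fa c5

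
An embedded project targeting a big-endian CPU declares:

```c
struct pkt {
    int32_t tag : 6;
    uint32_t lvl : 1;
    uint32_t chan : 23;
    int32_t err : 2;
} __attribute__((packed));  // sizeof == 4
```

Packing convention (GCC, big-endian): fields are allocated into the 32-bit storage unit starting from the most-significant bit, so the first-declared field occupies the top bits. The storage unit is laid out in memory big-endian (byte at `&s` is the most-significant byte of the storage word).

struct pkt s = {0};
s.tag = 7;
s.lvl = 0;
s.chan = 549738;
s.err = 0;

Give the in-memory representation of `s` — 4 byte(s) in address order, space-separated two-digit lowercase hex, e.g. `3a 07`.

1c 21 8d a8

[26+:6] tag=7 & 0x3f = 0x7; word=0x1c000000
[25+:1] lvl=0 & 0x1 = 0x0; word=0x1c000000
[2+:23] chan=549738 & 0x7fffff = 0x8636a; word=0x1c218da8
[0+:2] err=0 & 0x3 = 0x0; word=0x1c218da8
word = 0x1c218da8 → big-endian bytes:
  [0]=0x1c  [1]=0x21  [2]=0x8d  [3]=0xa8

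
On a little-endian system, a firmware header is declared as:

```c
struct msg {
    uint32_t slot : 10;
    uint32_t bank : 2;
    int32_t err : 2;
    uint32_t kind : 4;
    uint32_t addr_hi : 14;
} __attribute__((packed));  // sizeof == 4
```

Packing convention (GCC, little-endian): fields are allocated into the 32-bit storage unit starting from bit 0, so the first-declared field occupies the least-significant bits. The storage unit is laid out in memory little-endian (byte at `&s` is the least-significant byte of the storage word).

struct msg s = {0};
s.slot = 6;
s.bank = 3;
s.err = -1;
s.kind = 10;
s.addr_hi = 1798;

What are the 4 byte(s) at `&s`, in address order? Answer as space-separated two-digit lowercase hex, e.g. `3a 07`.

06 bc 1a 1c

slot:10 = 6 → 0x6 << 0 → word 0x00000006
bank:2 = 3 → 0x3 << 10 → word 0x00000c06
err:2 = -1 → 0x3 << 12 → word 0x00003c06
kind:4 = 10 → 0xa << 14 → word 0x0002bc06
addr_hi:14 = 1798 → 0x706 << 18 → word 0x1c1abc06
word = 0x1c1abc06 → little-endian bytes:
  [0]=0x06  [1]=0xbc  [2]=0x1a  [3]=0x1c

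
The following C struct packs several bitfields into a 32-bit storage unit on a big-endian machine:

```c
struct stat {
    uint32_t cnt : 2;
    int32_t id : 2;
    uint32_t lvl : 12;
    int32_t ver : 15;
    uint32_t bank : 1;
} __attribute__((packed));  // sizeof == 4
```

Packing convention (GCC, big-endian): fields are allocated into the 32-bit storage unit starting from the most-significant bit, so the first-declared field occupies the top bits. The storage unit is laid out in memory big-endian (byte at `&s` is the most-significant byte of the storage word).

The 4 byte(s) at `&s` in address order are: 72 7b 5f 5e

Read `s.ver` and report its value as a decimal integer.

12207

[0]=0x72 [1]=0x7b [2]=0x5f [3]=0x5e (big-endian) → word 0x727b5f5e
cnt:2 @ bit 30 → (0x727b5f5e>>30)&0x3 = 0x1
id:2 @ bit 28 → (0x727b5f5e>>28)&0x3 = 0x3
lvl:12 @ bit 16 → (0x727b5f5e>>16)&0xfff = 0x27b
ver:15 @ bit 1 → (0x727b5f5e>>1)&0x7fff = 0x2faf  ←
bank:1 @ bit 0 → (0x727b5f5e>>0)&0x1 = 0x0
ver signed 15b, MSB=0: value = 12207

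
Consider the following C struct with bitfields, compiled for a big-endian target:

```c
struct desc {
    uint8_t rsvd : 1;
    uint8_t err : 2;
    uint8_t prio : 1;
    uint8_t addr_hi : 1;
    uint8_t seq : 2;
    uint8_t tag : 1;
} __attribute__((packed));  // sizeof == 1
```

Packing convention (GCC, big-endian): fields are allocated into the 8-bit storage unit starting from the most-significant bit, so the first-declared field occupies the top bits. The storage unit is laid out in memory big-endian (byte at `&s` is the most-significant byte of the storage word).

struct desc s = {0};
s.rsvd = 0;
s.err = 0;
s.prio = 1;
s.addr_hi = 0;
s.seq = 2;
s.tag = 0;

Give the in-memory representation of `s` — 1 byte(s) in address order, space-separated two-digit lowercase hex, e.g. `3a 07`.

14

rsvd (1b) val=0 bits=0x0 at bit 7: 0x00
err (2b) val=0 bits=0x0 at bit 5: 0x00
prio (1b) val=1 bits=0x1 at bit 4: 0x10
addr_hi (1b) val=0 bits=0x0 at bit 3: 0x10
seq (2b) val=2 bits=0x2 at bit 1: 0x14
tag (1b) val=0 bits=0x0 at bit 0: 0x14
word = 0x14 → big-endian bytes:
  [0]=0x14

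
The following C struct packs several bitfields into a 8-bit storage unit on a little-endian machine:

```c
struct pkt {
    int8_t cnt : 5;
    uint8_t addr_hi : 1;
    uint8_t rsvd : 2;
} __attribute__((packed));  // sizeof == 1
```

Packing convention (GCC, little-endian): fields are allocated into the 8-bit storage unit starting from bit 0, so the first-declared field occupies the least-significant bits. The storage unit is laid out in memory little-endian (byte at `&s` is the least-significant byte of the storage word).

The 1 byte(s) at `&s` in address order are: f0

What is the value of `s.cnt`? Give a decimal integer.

-16

[0]=0xf0 (little-endian) → word 0xf0
cnt [0+:5] = (word>>0) & 0x1f = 16  ←
addr_hi [5+:1] = (word>>5) & 0x1 = 1
rsvd [6+:2] = (word>>6) & 0x3 = 3
cnt signed 5b, MSB=1: 16 - 32 = -16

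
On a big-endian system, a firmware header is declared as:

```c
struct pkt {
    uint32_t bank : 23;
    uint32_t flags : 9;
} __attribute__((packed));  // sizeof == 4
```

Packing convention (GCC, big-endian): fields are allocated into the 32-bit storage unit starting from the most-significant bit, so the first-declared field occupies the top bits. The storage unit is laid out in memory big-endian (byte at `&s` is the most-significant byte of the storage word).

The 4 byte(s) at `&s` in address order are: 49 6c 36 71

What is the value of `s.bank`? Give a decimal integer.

2405915

[0]=0x49 [1]=0x6c [2]=0x36 [3]=0x71 (big-endian) → word 0x496c3671
bank:23 @ bit 9 → (0x496c3671>>9)&0x7fffff = 0x24b61b  ←
flags:9 @ bit 0 → (0x496c3671>>0)&0x1ff = 0x71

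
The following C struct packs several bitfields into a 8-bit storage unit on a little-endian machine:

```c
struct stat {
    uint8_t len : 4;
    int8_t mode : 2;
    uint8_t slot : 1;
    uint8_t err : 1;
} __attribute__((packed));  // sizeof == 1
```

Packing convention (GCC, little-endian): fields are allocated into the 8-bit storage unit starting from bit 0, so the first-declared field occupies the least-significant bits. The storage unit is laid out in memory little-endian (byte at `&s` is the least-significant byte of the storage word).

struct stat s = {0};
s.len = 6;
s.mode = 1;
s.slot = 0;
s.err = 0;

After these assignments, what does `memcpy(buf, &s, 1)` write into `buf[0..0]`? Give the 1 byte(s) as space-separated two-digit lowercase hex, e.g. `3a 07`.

len:4 = 6 → 0x6 << 0 → word 0x06
mode:2 = 1 → 0x1 << 4 → word 0x16
slot:1 = 0 → 0x0 << 6 → word 0x16
err:1 = 0 → 0x0 << 7 → word 0x16
word = 0x16 → little-endian bytes:
  [0]=0x16

16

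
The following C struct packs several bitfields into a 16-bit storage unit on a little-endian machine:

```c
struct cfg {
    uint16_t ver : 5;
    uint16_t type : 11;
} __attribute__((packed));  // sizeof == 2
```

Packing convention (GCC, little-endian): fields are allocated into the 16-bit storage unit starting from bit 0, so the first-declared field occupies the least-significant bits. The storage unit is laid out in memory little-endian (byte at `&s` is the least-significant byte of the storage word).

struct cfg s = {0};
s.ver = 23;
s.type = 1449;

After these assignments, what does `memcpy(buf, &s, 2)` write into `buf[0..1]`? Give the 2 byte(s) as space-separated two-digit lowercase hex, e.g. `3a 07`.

ver:5 = 23 → 0x17 << 0 → word 0x0017
type:11 = 1449 → 0x5a9 << 5 → word 0xb537
word = 0xb537 → little-endian bytes:
  [0]=0x37  [1]=0xb5

37 b5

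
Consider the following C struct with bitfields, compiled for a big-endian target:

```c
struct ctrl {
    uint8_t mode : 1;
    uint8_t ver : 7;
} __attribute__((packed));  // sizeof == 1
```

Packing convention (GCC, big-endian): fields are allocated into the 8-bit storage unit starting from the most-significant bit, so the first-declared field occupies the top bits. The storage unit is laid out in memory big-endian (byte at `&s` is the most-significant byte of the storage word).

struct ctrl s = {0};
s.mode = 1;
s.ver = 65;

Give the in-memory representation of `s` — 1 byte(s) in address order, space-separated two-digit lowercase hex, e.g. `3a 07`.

mode:1 = 1 → 0x1 << 7 → word 0x80
ver:7 = 65 → 0x41 << 0 → word 0xc1
word = 0xc1 → big-endian bytes:
  [0]=0xc1

c1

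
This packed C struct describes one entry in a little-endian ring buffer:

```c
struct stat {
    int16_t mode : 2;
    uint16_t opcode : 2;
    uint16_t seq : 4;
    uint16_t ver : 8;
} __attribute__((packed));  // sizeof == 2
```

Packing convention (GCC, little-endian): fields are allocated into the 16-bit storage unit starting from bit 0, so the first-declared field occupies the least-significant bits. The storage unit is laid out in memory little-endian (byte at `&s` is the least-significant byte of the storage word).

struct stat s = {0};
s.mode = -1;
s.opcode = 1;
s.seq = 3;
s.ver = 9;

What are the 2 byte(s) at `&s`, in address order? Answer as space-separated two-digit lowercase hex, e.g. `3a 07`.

37 09

mode (2b) val=-1 bits=0x3 at bit 0: 0x0003
opcode (2b) val=1 bits=0x1 at bit 2: 0x0007
seq (4b) val=3 bits=0x3 at bit 4: 0x0037
ver (8b) val=9 bits=0x9 at bit 8: 0x0937
word = 0x0937 → little-endian bytes:
  [0]=0x37  [1]=0x09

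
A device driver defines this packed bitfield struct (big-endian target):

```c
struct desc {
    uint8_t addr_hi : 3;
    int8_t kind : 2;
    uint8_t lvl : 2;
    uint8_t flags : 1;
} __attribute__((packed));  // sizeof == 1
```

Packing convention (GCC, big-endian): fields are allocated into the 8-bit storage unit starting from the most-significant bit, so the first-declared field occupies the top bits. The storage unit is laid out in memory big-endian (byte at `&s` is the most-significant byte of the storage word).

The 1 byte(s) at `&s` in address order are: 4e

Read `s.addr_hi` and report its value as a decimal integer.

[0]=0x4e (big-endian) → word 0x4e
addr_hi:3 @ bit 5 → (0x4e>>5)&0x7 = 0x2  ←
kind:2 @ bit 3 → (0x4e>>3)&0x3 = 0x1
lvl:2 @ bit 1 → (0x4e>>1)&0x3 = 0x3
flags:1 @ bit 0 → (0x4e>>0)&0x1 = 0x0

2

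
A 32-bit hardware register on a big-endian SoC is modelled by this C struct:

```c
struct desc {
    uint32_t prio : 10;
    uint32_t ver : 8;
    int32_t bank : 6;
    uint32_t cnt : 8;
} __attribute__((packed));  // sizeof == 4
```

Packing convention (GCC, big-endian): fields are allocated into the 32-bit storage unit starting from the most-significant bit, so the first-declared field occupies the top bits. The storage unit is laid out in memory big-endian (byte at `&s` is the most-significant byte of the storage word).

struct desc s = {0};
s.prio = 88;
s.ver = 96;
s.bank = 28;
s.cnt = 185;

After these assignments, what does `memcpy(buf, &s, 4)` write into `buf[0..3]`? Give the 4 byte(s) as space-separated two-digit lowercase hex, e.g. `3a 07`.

16 18 1c b9

[22+:10] prio=88 & 0x3ff = 0x58; word=0x16000000
[14+:8] ver=96 & 0xff = 0x60; word=0x16180000
[8+:6] bank=28 & 0x3f = 0x1c; word=0x16181c00
[0+:8] cnt=185 & 0xff = 0xb9; word=0x16181cb9
word = 0x16181cb9 → big-endian bytes:
  [0]=0x16  [1]=0x18  [2]=0x1c  [3]=0xb9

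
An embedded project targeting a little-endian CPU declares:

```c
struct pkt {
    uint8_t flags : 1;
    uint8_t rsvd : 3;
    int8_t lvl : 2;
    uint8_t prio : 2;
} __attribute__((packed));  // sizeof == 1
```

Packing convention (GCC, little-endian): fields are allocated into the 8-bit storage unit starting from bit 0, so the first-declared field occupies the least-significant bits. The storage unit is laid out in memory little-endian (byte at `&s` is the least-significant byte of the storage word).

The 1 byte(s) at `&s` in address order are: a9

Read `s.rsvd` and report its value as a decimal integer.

[0]=0xa9 (little-endian) → word 0xa9
flags:1 @ bit 0 → (0xa9>>0)&0x1 = 0x1
rsvd:3 @ bit 1 → (0xa9>>1)&0x7 = 0x4  ←
lvl:2 @ bit 4 → (0xa9>>4)&0x3 = 0x2
prio:2 @ bit 6 → (0xa9>>6)&0x3 = 0x2

4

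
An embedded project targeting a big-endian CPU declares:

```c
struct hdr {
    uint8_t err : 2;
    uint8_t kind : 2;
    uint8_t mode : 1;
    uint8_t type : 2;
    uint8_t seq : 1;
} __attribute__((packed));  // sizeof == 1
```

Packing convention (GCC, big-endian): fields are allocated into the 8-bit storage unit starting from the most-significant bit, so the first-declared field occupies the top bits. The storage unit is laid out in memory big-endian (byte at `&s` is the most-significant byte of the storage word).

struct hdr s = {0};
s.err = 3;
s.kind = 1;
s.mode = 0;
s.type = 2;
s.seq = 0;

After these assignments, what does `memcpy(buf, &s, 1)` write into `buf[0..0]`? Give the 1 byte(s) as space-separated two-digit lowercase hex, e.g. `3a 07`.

err (2b) val=3 bits=0x3 at bit 6: 0xc0
kind (2b) val=1 bits=0x1 at bit 4: 0xd0
mode (1b) val=0 bits=0x0 at bit 3: 0xd0
type (2b) val=2 bits=0x2 at bit 1: 0xd4
seq (1b) val=0 bits=0x0 at bit 0: 0xd4
word = 0xd4 → big-endian bytes:
  [0]=0xd4

d4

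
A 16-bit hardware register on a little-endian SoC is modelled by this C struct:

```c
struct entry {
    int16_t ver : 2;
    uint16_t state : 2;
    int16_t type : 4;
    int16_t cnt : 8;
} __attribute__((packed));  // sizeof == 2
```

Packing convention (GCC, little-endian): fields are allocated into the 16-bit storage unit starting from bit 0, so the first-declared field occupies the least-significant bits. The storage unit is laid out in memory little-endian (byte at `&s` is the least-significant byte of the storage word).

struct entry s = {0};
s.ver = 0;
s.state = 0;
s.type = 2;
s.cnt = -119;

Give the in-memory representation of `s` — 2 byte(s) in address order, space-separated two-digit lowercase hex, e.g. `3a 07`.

[0+:2] ver=0 & 0x3 = 0x0; word=0x0000
[2+:2] state=0 & 0x3 = 0x0; word=0x0000
[4+:4] type=2 & 0xf = 0x2; word=0x0020
[8+:8] cnt=-119 & 0xff = 0x89; word=0x8920
word = 0x8920 → little-endian bytes:
  [0]=0x20  [1]=0x89

20 89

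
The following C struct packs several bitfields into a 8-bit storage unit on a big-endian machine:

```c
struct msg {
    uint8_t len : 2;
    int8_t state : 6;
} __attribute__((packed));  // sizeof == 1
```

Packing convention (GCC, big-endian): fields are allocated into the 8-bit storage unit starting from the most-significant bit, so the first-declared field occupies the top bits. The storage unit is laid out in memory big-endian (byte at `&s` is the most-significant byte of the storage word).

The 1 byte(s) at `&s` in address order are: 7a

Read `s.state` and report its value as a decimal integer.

-6

[0]=0x7a (big-endian) → word 0x7a
len [6+:2] = (word>>6) & 0x3 = 1
state [0+:6] = (word>>0) & 0x3f = 58  ←
state signed 6b, MSB=1: 58 - 64 = -6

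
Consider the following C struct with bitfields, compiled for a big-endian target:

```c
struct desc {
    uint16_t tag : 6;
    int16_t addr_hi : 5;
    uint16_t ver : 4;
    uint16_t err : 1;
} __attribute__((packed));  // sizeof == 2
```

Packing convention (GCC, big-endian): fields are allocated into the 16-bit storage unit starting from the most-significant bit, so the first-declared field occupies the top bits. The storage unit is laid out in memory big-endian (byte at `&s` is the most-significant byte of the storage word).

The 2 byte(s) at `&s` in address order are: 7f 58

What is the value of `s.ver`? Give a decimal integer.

[0]=0x7f [1]=0x58 (big-endian) → word 0x7f58
tag:6 @ bit 10 → (0x7f58>>10)&0x3f = 0x1f
addr_hi:5 @ bit 5 → (0x7f58>>5)&0x1f = 0x1a
ver:4 @ bit 1 → (0x7f58>>1)&0xf = 0xc  ←
err:1 @ bit 0 → (0x7f58>>0)&0x1 = 0x0

12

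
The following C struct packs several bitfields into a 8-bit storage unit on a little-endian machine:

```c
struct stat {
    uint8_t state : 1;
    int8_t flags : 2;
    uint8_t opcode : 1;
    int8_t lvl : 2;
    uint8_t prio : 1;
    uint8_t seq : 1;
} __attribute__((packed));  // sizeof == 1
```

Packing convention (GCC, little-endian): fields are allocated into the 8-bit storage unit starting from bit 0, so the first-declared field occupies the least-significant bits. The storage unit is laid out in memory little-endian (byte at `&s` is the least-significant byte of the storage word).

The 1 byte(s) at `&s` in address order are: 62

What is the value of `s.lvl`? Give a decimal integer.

-2

[0]=0x62 (little-endian) → word 0x62
state:1 @ bit 0 → (0x62>>0)&0x1 = 0x0
flags:2 @ bit 1 → (0x62>>1)&0x3 = 0x1
opcode:1 @ bit 3 → (0x62>>3)&0x1 = 0x0
lvl:2 @ bit 4 → (0x62>>4)&0x3 = 0x2  ←
prio:1 @ bit 6 → (0x62>>6)&0x1 = 0x1
seq:1 @ bit 7 → (0x62>>7)&0x1 = 0x0
lvl signed 2b, MSB=1: 2 - 4 = -2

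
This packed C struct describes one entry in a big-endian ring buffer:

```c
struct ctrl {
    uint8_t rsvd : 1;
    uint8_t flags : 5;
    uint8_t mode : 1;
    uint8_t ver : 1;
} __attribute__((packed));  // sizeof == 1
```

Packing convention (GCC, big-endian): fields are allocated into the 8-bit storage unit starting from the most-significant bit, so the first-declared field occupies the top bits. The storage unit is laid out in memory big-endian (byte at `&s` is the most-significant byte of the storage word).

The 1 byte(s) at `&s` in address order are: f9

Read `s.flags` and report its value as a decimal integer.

[0]=0xf9 (big-endian) → word 0xf9
rsvd:1 @ bit 7 → (0xf9>>7)&0x1 = 0x1
flags:5 @ bit 2 → (0xf9>>2)&0x1f = 0x1e  ←
mode:1 @ bit 1 → (0xf9>>1)&0x1 = 0x0
ver:1 @ bit 0 → (0xf9>>0)&0x1 = 0x1

30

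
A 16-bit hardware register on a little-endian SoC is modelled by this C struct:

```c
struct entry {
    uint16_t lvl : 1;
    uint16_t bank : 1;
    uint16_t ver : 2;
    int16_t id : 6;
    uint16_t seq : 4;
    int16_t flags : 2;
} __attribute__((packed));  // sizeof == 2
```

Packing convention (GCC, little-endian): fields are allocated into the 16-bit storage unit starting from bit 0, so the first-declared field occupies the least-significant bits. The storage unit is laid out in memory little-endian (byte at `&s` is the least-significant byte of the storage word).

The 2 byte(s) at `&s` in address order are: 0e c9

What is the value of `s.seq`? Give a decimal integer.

[0]=0x0e [1]=0xc9 (little-endian) → word 0xc90e
lvl [0+:1] = (word>>0) & 0x1 = 0
bank [1+:1] = (word>>1) & 0x1 = 1
ver [2+:2] = (word>>2) & 0x3 = 3
id [4+:6] = (word>>4) & 0x3f = 16
seq [10+:4] = (word>>10) & 0xf = 2  ←
flags [14+:2] = (word>>14) & 0x3 = 3

2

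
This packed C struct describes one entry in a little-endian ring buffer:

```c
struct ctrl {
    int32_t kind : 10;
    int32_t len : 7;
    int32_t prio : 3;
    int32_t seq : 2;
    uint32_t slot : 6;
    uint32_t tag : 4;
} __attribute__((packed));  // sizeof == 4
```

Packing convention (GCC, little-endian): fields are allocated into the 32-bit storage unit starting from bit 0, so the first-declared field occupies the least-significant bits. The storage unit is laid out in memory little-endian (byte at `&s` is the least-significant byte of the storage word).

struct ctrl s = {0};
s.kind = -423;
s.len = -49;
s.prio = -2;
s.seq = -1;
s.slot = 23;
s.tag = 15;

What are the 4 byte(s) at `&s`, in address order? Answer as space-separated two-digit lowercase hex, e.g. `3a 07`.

kind (10b) val=-423 bits=0x259 at bit 0: 0x00000259
len (7b) val=-49 bits=0x4f at bit 10: 0x00013e59
prio (3b) val=-2 bits=0x6 at bit 17: 0x000d3e59
seq (2b) val=-1 bits=0x3 at bit 20: 0x003d3e59
slot (6b) val=23 bits=0x17 at bit 22: 0x05fd3e59
tag (4b) val=15 bits=0xf at bit 28: 0xf5fd3e59
word = 0xf5fd3e59 → little-endian bytes:
  [0]=0x59  [1]=0x3e  [2]=0xfd  [3]=0xf5

59 3e fd f5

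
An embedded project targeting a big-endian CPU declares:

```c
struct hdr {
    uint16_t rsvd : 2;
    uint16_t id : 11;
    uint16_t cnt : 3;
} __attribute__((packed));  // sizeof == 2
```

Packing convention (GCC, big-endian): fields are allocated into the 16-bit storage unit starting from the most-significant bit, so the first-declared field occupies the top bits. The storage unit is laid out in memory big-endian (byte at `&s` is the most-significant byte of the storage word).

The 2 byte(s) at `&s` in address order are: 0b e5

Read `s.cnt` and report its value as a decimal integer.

5

[0]=0x0b [1]=0xe5 (big-endian) → word 0x0be5
rsvd:2 @ bit 14 → (0x0be5>>14)&0x3 = 0x0
id:11 @ bit 3 → (0x0be5>>3)&0x7ff = 0x17c
cnt:3 @ bit 0 → (0x0be5>>0)&0x7 = 0x5  ←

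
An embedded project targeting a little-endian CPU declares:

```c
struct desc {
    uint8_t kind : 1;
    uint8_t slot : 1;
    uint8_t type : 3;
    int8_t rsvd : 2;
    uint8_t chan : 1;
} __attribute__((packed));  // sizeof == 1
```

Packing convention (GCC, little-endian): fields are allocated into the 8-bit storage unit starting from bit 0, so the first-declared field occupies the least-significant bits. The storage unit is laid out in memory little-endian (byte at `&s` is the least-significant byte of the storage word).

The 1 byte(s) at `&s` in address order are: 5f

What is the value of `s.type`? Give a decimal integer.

7

[0]=0x5f (little-endian) → word 0x5f
kind:1 @ bit 0 → (0x5f>>0)&0x1 = 0x1
slot:1 @ bit 1 → (0x5f>>1)&0x1 = 0x1
type:3 @ bit 2 → (0x5f>>2)&0x7 = 0x7  ←
rsvd:2 @ bit 5 → (0x5f>>5)&0x3 = 0x2
chan:1 @ bit 7 → (0x5f>>7)&0x1 = 0x0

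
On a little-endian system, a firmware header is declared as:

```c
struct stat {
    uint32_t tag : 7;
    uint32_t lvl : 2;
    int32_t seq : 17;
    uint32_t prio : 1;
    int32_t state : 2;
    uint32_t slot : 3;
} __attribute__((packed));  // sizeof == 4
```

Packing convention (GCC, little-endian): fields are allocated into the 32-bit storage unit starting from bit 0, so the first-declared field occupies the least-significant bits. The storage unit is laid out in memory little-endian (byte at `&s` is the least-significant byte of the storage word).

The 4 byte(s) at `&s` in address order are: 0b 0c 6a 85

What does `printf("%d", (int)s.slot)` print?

4

[0]=0x0b [1]=0x0c [2]=0x6a [3]=0x85 (little-endian) → word 0x856a0c0b
tag [0+:7] = (word>>0) & 0x7f = 11
lvl [7+:2] = (word>>7) & 0x3 = 0
seq [9+:17] = (word>>9) & 0x1ffff = 46342
prio [26+:1] = (word>>26) & 0x1 = 1
state [27+:2] = (word>>27) & 0x3 = 0
slot [29+:3] = (word>>29) & 0x7 = 4  ←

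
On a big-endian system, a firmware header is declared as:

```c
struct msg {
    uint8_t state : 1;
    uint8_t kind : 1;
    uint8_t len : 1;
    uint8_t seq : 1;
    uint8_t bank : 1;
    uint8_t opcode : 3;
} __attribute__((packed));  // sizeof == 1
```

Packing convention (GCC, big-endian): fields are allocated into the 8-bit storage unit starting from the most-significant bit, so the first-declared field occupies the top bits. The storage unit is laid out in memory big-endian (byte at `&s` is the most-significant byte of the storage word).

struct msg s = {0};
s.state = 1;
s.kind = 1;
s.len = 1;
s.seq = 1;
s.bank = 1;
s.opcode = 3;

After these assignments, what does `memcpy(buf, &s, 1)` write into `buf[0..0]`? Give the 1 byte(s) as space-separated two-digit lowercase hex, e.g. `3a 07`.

state:1 = 1 → 0x1 << 7 → word 0x80
kind:1 = 1 → 0x1 << 6 → word 0xc0
len:1 = 1 → 0x1 << 5 → word 0xe0
seq:1 = 1 → 0x1 << 4 → word 0xf0
bank:1 = 1 → 0x1 << 3 → word 0xf8
opcode:3 = 3 → 0x3 << 0 → word 0xfb
word = 0xfb → big-endian bytes:
  [0]=0xfb

fb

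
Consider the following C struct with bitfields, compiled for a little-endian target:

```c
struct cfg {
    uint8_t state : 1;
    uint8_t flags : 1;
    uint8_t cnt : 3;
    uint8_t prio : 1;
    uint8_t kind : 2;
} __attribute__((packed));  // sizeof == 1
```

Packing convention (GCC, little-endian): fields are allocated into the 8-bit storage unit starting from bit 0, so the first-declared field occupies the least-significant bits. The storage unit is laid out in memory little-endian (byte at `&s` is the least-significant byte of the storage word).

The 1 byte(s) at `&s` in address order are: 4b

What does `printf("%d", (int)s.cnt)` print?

[0]=0x4b (little-endian) → word 0x4b
state:1 @ bit 0 → (0x4b>>0)&0x1 = 0x1
flags:1 @ bit 1 → (0x4b>>1)&0x1 = 0x1
cnt:3 @ bit 2 → (0x4b>>2)&0x7 = 0x2  ←
prio:1 @ bit 5 → (0x4b>>5)&0x1 = 0x0
kind:2 @ bit 6 → (0x4b>>6)&0x3 = 0x1

2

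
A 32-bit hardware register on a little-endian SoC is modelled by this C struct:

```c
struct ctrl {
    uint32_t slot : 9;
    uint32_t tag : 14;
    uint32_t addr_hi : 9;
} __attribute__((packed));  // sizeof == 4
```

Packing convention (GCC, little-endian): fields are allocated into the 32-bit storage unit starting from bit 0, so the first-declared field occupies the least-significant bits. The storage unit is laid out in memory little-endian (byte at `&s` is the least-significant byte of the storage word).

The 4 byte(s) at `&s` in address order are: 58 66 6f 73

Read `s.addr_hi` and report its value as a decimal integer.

230

[0]=0x58 [1]=0x66 [2]=0x6f [3]=0x73 (little-endian) → word 0x736f6658
slot:9 @ bit 0 → (0x736f6658>>0)&0x1ff = 0x58
tag:14 @ bit 9 → (0x736f6658>>9)&0x3fff = 0x37b3
addr_hi:9 @ bit 23 → (0x736f6658>>23)&0x1ff = 0xe6  ←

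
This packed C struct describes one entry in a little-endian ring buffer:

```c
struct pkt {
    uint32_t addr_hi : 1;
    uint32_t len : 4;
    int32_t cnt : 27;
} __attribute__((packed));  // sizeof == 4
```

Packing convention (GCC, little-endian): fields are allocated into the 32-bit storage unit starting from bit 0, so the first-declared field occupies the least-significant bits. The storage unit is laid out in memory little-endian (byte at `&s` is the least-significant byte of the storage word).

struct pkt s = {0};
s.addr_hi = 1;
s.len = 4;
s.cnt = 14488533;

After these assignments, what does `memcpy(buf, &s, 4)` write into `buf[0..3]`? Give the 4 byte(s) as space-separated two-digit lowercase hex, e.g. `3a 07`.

addr_hi (1b) val=1 bits=0x1 at bit 0: 0x00000001
len (4b) val=4 bits=0x4 at bit 1: 0x00000009
cnt (27b) val=14488533 bits=0xdd13d5 at bit 5: 0x1ba27aa9
word = 0x1ba27aa9 → little-endian bytes:
  [0]=0xa9  [1]=0x7a  [2]=0xa2  [3]=0x1b

a9 7a a2 1b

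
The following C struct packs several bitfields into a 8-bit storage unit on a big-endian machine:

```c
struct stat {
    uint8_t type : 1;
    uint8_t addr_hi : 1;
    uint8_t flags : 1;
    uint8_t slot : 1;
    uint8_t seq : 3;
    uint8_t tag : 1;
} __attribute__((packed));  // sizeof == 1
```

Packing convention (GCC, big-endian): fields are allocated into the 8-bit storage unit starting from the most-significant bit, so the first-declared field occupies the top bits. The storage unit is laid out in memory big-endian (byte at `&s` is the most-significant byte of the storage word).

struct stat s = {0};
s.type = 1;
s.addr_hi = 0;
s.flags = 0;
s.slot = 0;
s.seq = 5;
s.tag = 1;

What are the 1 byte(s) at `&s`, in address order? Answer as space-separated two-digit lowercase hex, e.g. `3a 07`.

8b

[7+:1] type=1 & 0x1 = 0x1; word=0x80
[6+:1] addr_hi=0 & 0x1 = 0x0; word=0x80
[5+:1] flags=0 & 0x1 = 0x0; word=0x80
[4+:1] slot=0 & 0x1 = 0x0; word=0x80
[1+:3] seq=5 & 0x7 = 0x5; word=0x8a
[0+:1] tag=1 & 0x1 = 0x1; word=0x8b
word = 0x8b → big-endian bytes:
  [0]=0x8b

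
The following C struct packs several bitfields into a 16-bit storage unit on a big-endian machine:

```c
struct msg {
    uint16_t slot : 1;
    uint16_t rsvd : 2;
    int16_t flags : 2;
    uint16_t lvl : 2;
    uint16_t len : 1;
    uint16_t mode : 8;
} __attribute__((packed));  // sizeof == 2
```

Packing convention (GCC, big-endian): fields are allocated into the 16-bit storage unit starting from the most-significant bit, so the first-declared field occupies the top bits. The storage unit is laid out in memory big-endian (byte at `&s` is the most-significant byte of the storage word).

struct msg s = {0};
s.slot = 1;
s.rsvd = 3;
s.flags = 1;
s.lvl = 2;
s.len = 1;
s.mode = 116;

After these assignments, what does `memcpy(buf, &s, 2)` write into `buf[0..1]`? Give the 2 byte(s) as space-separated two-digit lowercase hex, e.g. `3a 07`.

slot (1b) val=1 bits=0x1 at bit 15: 0x8000
rsvd (2b) val=3 bits=0x3 at bit 13: 0xe000
flags (2b) val=1 bits=0x1 at bit 11: 0xe800
lvl (2b) val=2 bits=0x2 at bit 9: 0xec00
len (1b) val=1 bits=0x1 at bit 8: 0xed00
mode (8b) val=116 bits=0x74 at bit 0: 0xed74
word = 0xed74 → big-endian bytes:
  [0]=0xed  [1]=0x74

ed 74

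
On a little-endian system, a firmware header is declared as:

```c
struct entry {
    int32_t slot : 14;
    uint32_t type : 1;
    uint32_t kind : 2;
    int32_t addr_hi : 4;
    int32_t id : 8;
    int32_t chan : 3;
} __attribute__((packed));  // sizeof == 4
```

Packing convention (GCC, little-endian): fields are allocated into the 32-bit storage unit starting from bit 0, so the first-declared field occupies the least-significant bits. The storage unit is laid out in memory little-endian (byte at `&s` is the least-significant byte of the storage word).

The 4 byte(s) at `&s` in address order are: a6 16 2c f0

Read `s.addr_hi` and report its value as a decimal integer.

[0]=0xa6 [1]=0x16 [2]=0x2c [3]=0xf0 (little-endian) → word 0xf02c16a6
slot:14 @ bit 0 → (0xf02c16a6>>0)&0x3fff = 0x16a6
type:1 @ bit 14 → (0xf02c16a6>>14)&0x1 = 0x0
kind:2 @ bit 15 → (0xf02c16a6>>15)&0x3 = 0x0
addr_hi:4 @ bit 17 → (0xf02c16a6>>17)&0xf = 0x6  ←
id:8 @ bit 21 → (0xf02c16a6>>21)&0xff = 0x81
chan:3 @ bit 29 → (0xf02c16a6>>29)&0x7 = 0x7
addr_hi signed 4b, MSB=0: value = 6

6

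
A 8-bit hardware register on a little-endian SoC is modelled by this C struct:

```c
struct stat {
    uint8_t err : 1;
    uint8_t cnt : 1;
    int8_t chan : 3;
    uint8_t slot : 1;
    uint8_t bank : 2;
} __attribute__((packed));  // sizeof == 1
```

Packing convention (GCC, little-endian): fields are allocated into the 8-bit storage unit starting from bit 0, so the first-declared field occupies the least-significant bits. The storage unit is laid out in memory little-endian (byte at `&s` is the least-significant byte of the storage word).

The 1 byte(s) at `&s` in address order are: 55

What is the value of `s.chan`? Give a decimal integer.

-3

[0]=0x55 (little-endian) → word 0x55
err:1 @ bit 0 → (0x55>>0)&0x1 = 0x1
cnt:1 @ bit 1 → (0x55>>1)&0x1 = 0x0
chan:3 @ bit 2 → (0x55>>2)&0x7 = 0x5  ←
slot:1 @ bit 5 → (0x55>>5)&0x1 = 0x0
bank:2 @ bit 6 → (0x55>>6)&0x3 = 0x1
chan signed 3b, MSB=1: 5 - 8 = -3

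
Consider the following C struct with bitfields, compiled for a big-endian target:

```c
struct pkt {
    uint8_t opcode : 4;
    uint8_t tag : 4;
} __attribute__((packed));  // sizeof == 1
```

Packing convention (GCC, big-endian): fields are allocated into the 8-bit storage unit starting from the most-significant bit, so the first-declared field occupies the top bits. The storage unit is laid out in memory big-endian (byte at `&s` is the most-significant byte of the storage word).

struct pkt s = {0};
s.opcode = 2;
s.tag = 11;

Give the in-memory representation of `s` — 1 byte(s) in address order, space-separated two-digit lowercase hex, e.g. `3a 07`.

2b

opcode (4b) val=2 bits=0x2 at bit 4: 0x20
tag (4b) val=11 bits=0xb at bit 0: 0x2b
word = 0x2b → big-endian bytes:
  [0]=0x2b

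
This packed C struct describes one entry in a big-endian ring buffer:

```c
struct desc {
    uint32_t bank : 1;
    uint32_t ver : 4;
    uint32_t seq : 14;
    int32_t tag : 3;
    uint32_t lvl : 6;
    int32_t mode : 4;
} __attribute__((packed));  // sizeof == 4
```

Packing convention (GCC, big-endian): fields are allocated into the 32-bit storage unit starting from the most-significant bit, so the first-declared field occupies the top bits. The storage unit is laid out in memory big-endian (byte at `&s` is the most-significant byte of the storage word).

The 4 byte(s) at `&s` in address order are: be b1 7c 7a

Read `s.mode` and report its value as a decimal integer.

[0]=0xbe [1]=0xb1 [2]=0x7c [3]=0x7a (big-endian) → word 0xbeb17c7a
bank [31+:1] = (word>>31) & 0x1 = 1
ver [27+:4] = (word>>27) & 0xf = 7
seq [13+:14] = (word>>13) & 0x3fff = 13707
tag [10+:3] = (word>>10) & 0x7 = 7
lvl [4+:6] = (word>>4) & 0x3f = 7
mode [0+:4] = (word>>0) & 0xf = 10  ←
mode signed 4b, MSB=1: 10 - 16 = -6

-6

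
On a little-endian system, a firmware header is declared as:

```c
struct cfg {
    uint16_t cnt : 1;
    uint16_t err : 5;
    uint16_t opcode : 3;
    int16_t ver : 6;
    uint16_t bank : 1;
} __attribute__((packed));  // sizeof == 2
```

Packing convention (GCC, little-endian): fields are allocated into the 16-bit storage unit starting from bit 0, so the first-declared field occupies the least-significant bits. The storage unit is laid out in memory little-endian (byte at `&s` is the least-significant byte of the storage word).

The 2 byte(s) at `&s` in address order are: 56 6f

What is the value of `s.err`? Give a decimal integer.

11

[0]=0x56 [1]=0x6f (little-endian) → word 0x6f56
cnt [0+:1] = (word>>0) & 0x1 = 0
err [1+:5] = (word>>1) & 0x1f = 11  ←
opcode [6+:3] = (word>>6) & 0x7 = 5
ver [9+:6] = (word>>9) & 0x3f = 55
bank [15+:1] = (word>>15) & 0x1 = 0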